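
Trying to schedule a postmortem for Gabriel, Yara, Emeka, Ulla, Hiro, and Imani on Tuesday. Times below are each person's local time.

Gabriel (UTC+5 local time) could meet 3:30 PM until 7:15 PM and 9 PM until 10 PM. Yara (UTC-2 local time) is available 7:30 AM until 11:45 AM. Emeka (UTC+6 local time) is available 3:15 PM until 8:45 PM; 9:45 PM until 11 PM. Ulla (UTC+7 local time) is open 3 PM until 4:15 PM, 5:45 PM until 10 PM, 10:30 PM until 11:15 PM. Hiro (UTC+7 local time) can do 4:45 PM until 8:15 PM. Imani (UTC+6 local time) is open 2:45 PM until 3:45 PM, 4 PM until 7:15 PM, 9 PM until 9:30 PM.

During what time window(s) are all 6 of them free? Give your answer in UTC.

10:45-13:15

Gabriel in UTC: 10:30-14:15, 16:00-17:00 (subtract 5h to convert from UTC+5).
Yara in UTC: 09:30-13:45 (add 2h to convert from UTC-2).
Emeka in UTC: 09:15-14:45, 15:45-17:00 (subtract 6h to convert from UTC+6).
Ulla in UTC: 08:00-09:15, 10:45-15:00, 15:30-16:15 (subtract 7h to convert from UTC+7).
Hiro in UTC: 09:45-13:15 (subtract 7h to convert from UTC+7).
Imani in UTC: 08:45-09:45, 10:00-13:15, 15:00-15:30 (subtract 6h to convert from UTC+6).
Gabriel ∩ Yara: 10:30-13:45.
Gabriel ∩ Yara ∩ Emeka: 10:30-13:45.
Gabriel ∩ Yara ∩ Emeka ∩ Ulla: 10:45-13:45.
Gabriel ∩ Yara ∩ Emeka ∩ Ulla ∩ Hiro: 10:45-13:15.
Gabriel ∩ Yara ∩ Emeka ∩ Ulla ∩ Hiro ∩ Imani: 10:45-13:15.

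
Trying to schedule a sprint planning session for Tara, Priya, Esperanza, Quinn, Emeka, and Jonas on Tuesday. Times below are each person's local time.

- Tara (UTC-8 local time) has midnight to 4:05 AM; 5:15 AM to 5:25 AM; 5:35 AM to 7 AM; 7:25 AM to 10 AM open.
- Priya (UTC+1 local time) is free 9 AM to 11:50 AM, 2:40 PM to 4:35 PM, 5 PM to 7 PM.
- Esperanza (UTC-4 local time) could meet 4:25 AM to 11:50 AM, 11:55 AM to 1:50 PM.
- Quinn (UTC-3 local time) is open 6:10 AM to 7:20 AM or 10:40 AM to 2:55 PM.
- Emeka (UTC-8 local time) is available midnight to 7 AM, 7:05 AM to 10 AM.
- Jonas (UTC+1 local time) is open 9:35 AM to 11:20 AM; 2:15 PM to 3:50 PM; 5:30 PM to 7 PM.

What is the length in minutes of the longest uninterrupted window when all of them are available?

80

Tara in UTC: 08:00-12:05, 13:15-13:25, 13:35-15:00, 15:25-18:00 (add 8h to convert from UTC-8).
Priya in UTC: 08:00-10:50, 13:40-15:35, 16:00-18:00 (subtract 1h to convert from UTC+1).
Esperanza in UTC: 08:25-15:50, 15:55-17:50 (add 4h to convert from UTC-4).
Quinn in UTC: 09:10-10:20, 13:40-17:55 (add 3h to convert from UTC-3).
Emeka in UTC: 08:00-15:00, 15:05-18:00 (add 8h to convert from UTC-8).
Jonas in UTC: 08:35-10:20, 13:15-14:50, 16:30-18:00 (subtract 1h to convert from UTC+1).
Tara ∩ Priya: 08:00-10:50, 13:40-15:00, 15:25-15:35, 16:00-18:00.
Tara ∩ Priya ∩ Esperanza: 08:25-10:50, 13:40-15:00, 15:25-15:35, 16:00-17:50.
Tara ∩ Priya ∩ Esperanza ∩ Quinn: 09:10-10:20, 13:40-15:00, 15:25-15:35, 16:00-17:50.
Tara ∩ Priya ∩ Esperanza ∩ Quinn ∩ Emeka: 09:10-10:20, 13:40-15:00, 15:25-15:35, 16:00-17:50.
Tara ∩ Priya ∩ Esperanza ∩ Quinn ∩ Emeka ∩ Jonas: 09:10-10:20, 13:40-14:50, 16:30-17:50.
So the common availability across everyone is 09:10-10:20, 13:40-14:50, 16:30-17:50.
The longest is 16:30-17:50 at 80 minutes.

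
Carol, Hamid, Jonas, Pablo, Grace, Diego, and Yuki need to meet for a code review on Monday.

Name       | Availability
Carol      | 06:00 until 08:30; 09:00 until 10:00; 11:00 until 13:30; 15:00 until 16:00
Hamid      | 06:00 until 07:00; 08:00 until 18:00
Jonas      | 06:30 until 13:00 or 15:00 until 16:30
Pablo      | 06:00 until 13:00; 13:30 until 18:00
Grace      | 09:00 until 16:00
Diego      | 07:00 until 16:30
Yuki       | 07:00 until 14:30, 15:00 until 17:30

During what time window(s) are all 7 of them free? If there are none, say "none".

09:00-10:00, 11:00-13:00, 15:00-16:00

Carol ∩ Hamid: 06:00-07:00, 08:00-08:30, 09:00-10:00, 11:00-13:30, 15:00-16:00.
Carol ∩ Hamid ∩ Jonas: 06:30-07:00, 08:00-08:30, 09:00-10:00, 11:00-13:00, 15:00-16:00.
Carol ∩ Hamid ∩ Jonas ∩ Pablo: 06:30-07:00, 08:00-08:30, 09:00-10:00, 11:00-13:00, 15:00-16:00.
Carol ∩ Hamid ∩ Jonas ∩ Pablo ∩ Grace: 09:00-10:00, 11:00-13:00, 15:00-16:00.
Carol ∩ Hamid ∩ Jonas ∩ Pablo ∩ Grace ∩ Diego: 09:00-10:00, 11:00-13:00, 15:00-16:00.
Carol ∩ Hamid ∩ Jonas ∩ Pablo ∩ Grace ∩ Diego ∩ Yuki: 09:00-10:00, 11:00-13:00, 15:00-16:00.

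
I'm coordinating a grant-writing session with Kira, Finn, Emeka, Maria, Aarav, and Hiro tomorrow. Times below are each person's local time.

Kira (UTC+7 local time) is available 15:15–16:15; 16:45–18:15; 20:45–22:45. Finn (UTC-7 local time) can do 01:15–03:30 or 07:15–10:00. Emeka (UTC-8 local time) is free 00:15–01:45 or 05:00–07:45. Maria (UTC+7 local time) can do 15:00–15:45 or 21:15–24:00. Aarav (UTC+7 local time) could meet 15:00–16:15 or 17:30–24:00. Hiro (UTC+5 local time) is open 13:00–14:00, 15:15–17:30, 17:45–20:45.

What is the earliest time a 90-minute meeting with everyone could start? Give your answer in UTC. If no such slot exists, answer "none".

14:15

Kira in UTC: 08:15-09:15, 09:45-11:15, 13:45-15:45 (subtract 7h to convert from UTC+7).
Finn in UTC: 08:15-10:30, 14:15-17:00 (add 7h to convert from UTC-7).
Emeka in UTC: 08:15-09:45, 13:00-15:45 (add 8h to convert from UTC-8).
Maria in UTC: 08:00-08:45, 14:15-17:00 (subtract 7h to convert from UTC+7).
Aarav in UTC: 08:00-09:15, 10:30-17:00 (subtract 7h to convert from UTC+7).
Hiro in UTC: 08:00-09:00, 10:15-12:30, 12:45-15:45 (subtract 5h to convert from UTC+5).
Kira ∩ Finn: 08:15-09:15, 09:45-10:30, 14:15-15:45.
Kira ∩ Finn ∩ Emeka: 08:15-09:15, 14:15-15:45.
Kira ∩ Finn ∩ Emeka ∩ Maria: 08:15-08:45, 14:15-15:45.
Kira ∩ Finn ∩ Emeka ∩ Maria ∩ Aarav: 08:15-08:45, 14:15-15:45.
Kira ∩ Finn ∩ Emeka ∩ Maria ∩ Aarav ∩ Hiro: 08:15-08:45, 14:15-15:45.
The first common window of at least 90 minutes is 14:15-15:45, so the earliest start is 14:15.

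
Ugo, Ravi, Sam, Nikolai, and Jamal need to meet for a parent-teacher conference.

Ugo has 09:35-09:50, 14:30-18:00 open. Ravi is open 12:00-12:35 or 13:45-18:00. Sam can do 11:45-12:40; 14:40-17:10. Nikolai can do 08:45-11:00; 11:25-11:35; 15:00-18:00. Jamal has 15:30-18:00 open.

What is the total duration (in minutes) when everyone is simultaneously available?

100

Ugo ∩ Ravi: 14:30-18:00.
Ugo ∩ Ravi ∩ Sam: 14:40-17:10.
Ugo ∩ Ravi ∩ Sam ∩ Nikolai: 15:00-17:10.
Ugo ∩ Ravi ∩ Sam ∩ Nikolai ∩ Jamal: 15:30-17:10.
That's a single block of 100 minutes.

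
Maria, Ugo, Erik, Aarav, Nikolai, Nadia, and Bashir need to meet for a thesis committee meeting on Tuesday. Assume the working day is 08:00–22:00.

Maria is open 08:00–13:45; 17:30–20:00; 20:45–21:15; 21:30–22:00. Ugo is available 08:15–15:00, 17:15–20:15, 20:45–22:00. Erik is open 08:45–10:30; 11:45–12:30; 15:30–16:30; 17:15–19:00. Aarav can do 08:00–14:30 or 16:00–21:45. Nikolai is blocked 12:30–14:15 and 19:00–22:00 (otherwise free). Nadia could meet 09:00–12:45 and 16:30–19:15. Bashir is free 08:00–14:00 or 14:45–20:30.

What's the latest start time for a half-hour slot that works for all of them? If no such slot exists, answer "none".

Maria free: 08:00-13:45, 17:30-20:00, 20:45-21:15, 21:30-22:00.
Ugo free: 08:15-15:00, 17:15-20:15, 20:45-22:00.
Erik free: 08:45-10:30, 11:45-12:30, 15:30-16:30, 17:15-19:00.
Aarav free: 08:00-14:30, 16:00-21:45.
Nikolai free: 08:00-12:30, 14:15-19:00 (invert busy blocks within the working day).
Nadia free: 09:00-12:45, 16:30-19:15.
Bashir free: 08:00-14:00, 14:45-20:30.
Maria ∩ Ugo: 08:15-13:45, 17:30-20:00, 20:45-21:15, 21:30-22:00.
Maria ∩ Ugo ∩ Erik: 08:45-10:30, 11:45-12:30, 17:30-19:00.
Maria ∩ Ugo ∩ Erik ∩ Aarav: 08:45-10:30, 11:45-12:30, 17:30-19:00.
Maria ∩ Ugo ∩ Erik ∩ Aarav ∩ Nikolai: 08:45-10:30, 11:45-12:30, 17:30-19:00.
Maria ∩ Ugo ∩ Erik ∩ Aarav ∩ Nikolai ∩ Nadia: 09:00-10:30, 11:45-12:30, 17:30-19:00.
Maria ∩ Ugo ∩ Erik ∩ Aarav ∩ Nikolai ∩ Nadia ∩ Bashir: 09:00-10:30, 11:45-12:30, 17:30-19:00.
The last common window of at least 30 minutes is 17:30-19:00; a 30-minute meeting can start as late as 18:30 and still end by 19:00.

18:30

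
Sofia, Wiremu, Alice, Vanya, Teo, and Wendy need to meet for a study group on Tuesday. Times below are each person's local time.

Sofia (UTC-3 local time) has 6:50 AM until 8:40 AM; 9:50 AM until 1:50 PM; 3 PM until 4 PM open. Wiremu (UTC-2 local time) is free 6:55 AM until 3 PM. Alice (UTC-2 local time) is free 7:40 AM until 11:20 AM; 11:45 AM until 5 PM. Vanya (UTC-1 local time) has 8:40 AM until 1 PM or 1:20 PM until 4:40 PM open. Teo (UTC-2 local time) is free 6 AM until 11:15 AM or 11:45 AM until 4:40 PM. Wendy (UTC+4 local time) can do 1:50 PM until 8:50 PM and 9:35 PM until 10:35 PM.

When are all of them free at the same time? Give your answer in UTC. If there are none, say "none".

09:50-11:40, 12:50-13:15, 13:45-14:00, 14:20-16:50

Sofia in UTC: 09:50-11:40, 12:50-16:50, 18:00-19:00 (add 3h to convert from UTC-3).
Wiremu in UTC: 08:55-17:00 (add 2h to convert from UTC-2).
Alice in UTC: 09:40-13:20, 13:45-19:00 (add 2h to convert from UTC-2).
Vanya in UTC: 09:40-14:00, 14:20-17:40 (add 1h to convert from UTC-1).
Teo in UTC: 08:00-13:15, 13:45-18:40 (add 2h to convert from UTC-2).
Wendy in UTC: 09:50-16:50, 17:35-18:35 (subtract 4h to convert from UTC+4).
Sofia ∩ Wiremu: 09:50-11:40, 12:50-16:50.
Sofia ∩ Wiremu ∩ Alice: 09:50-11:40, 12:50-13:20, 13:45-16:50.
Sofia ∩ Wiremu ∩ Alice ∩ Vanya: 09:50-11:40, 12:50-13:20, 13:45-14:00, 14:20-16:50.
Sofia ∩ Wiremu ∩ Alice ∩ Vanya ∩ Teo: 09:50-11:40, 12:50-13:15, 13:45-14:00, 14:20-16:50.
Sofia ∩ Wiremu ∩ Alice ∩ Vanya ∩ Teo ∩ Wendy: 09:50-11:40, 12:50-13:15, 13:45-14:00, 14:20-16:50.
Those are the intersection windows.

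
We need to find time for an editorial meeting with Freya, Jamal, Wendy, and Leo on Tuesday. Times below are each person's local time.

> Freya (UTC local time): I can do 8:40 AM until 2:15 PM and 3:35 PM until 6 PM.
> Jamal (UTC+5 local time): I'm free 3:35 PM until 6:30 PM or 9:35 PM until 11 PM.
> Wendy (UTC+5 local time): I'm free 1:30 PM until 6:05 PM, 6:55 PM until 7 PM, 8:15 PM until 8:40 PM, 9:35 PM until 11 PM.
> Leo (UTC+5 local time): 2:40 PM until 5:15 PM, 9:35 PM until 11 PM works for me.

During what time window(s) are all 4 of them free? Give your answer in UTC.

Freya in UTC: 08:40-14:15, 15:35-18:00.
Jamal in UTC: 10:35-13:30, 16:35-18:00 (subtract 5h to convert from UTC+5).
Wendy in UTC: 08:30-13:05, 13:55-14:00, 15:15-15:40, 16:35-18:00 (subtract 5h to convert from UTC+5).
Leo in UTC: 09:40-12:15, 16:35-18:00 (subtract 5h to convert from UTC+5).
Freya ∩ Jamal: 10:35-13:30, 16:35-18:00.
Freya ∩ Jamal ∩ Wendy: 10:35-13:05, 16:35-18:00.
Freya ∩ Jamal ∩ Wendy ∩ Leo: 10:35-12:15, 16:35-18:00.
So the common availability across everyone is 10:35-12:15, 16:35-18:00.

10:35-12:15, 16:35-18:00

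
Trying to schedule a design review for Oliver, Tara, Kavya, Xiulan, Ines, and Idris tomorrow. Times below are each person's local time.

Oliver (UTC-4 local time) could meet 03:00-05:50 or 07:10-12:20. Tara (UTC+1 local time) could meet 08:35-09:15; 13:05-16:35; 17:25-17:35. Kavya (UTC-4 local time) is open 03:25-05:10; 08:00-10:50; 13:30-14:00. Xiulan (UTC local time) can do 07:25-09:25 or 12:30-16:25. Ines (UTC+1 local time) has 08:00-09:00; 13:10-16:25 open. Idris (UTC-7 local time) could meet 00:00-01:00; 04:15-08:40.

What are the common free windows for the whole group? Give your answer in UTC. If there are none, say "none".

Oliver in UTC: 07:00-09:50, 11:10-16:20 (add 4h to convert from UTC-4).
Tara in UTC: 07:35-08:15, 12:05-15:35, 16:25-16:35 (subtract 1h to convert from UTC+1).
Kavya in UTC: 07:25-09:10, 12:00-14:50, 17:30-18:00 (add 4h to convert from UTC-4).
Xiulan in UTC: 07:25-09:25, 12:30-16:25.
Ines in UTC: 07:00-08:00, 12:10-15:25 (subtract 1h to convert from UTC+1).
Idris in UTC: 07:00-08:00, 11:15-15:40 (add 7h to convert from UTC-7).
Oliver ∩ Tara: 07:35-08:15, 12:05-15:35.
Oliver ∩ Tara ∩ Kavya: 07:35-08:15, 12:05-14:50.
Oliver ∩ Tara ∩ Kavya ∩ Xiulan: 07:35-08:15, 12:30-14:50.
Oliver ∩ Tara ∩ Kavya ∩ Xiulan ∩ Ines: 07:35-08:00, 12:30-14:50.
Oliver ∩ Tara ∩ Kavya ∩ Xiulan ∩ Ines ∩ Idris: 07:35-08:00, 12:30-14:50.
So the common availability across everyone is 07:35-08:00, 12:30-14:50.

07:35-08:00, 12:30-14:50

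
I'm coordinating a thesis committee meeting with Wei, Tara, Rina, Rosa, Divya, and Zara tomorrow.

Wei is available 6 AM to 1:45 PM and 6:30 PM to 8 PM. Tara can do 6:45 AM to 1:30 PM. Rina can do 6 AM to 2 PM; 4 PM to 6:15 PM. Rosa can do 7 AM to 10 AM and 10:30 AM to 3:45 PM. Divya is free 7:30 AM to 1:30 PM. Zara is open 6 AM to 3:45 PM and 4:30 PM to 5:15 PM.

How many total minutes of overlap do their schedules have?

Wei ∩ Tara: 06:45-13:30.
Wei ∩ Tara ∩ Rina: 06:45-13:30.
Wei ∩ Tara ∩ Rina ∩ Rosa: 07:00-10:00, 10:30-13:30.
Wei ∩ Tara ∩ Rina ∩ Rosa ∩ Divya: 07:30-10:00, 10:30-13:30.
Wei ∩ Tara ∩ Rina ∩ Rosa ∩ Divya ∩ Zara: 07:30-10:00, 10:30-13:30.
Summing the common windows: 150 + 180 = 330 minutes.

330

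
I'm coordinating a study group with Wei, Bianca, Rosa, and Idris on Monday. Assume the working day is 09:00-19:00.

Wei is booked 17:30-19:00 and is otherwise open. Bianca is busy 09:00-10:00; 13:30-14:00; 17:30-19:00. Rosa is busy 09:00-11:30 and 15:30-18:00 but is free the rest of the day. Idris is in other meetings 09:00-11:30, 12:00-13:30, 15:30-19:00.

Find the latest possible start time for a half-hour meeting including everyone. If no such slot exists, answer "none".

Wei free: 09:00-17:30 (invert busy blocks within the working day).
Bianca free: 10:00-13:30, 14:00-17:30 (invert busy blocks within the working day).
Rosa free: 11:30-15:30, 18:00-19:00 (invert busy blocks within the working day).
Idris free: 11:30-12:00, 13:30-15:30 (invert busy blocks within the working day).
Wei ∩ Bianca: 10:00-13:30, 14:00-17:30.
Wei ∩ Bianca ∩ Rosa: 11:30-13:30, 14:00-15:30.
Wei ∩ Bianca ∩ Rosa ∩ Idris: 11:30-12:00, 14:00-15:30.
So the common availability across everyone is 11:30-12:00, 14:00-15:30.
The last common window of at least 30 minutes is 14:00-15:30; a 30-minute meeting can start as late as 15:00 and still end by 15:30.

15:00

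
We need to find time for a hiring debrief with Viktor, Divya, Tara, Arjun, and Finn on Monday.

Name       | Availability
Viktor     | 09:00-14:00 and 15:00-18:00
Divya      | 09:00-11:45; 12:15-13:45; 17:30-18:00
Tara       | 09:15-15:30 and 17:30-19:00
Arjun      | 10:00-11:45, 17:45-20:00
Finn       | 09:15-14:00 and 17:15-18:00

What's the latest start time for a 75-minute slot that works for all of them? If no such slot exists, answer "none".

Viktor ∩ Divya: 09:00-11:45, 12:15-13:45, 17:30-18:00.
Viktor ∩ Divya ∩ Tara: 09:15-11:45, 12:15-13:45, 17:30-18:00.
Viktor ∩ Divya ∩ Tara ∩ Arjun: 10:00-11:45, 17:45-18:00.
Viktor ∩ Divya ∩ Tara ∩ Arjun ∩ Finn: 10:00-11:45, 17:45-18:00.
The last common window of at least 75 minutes is 10:00-11:45; a 75-minute meeting can start as late as 10:30 and still end by 11:45.

10:30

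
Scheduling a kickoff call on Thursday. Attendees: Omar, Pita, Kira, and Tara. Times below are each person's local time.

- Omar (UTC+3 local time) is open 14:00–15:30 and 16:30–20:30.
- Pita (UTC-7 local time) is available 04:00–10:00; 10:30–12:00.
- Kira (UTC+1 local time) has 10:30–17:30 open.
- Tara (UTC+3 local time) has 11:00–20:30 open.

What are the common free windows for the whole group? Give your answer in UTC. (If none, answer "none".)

11:00-12:30, 13:30-16:30

Omar in UTC: 11:00-12:30, 13:30-17:30 (subtract 3h to convert from UTC+3).
Pita in UTC: 11:00-17:00, 17:30-19:00 (add 7h to convert from UTC-7).
Kira in UTC: 09:30-16:30 (subtract 1h to convert from UTC+1).
Tara in UTC: 08:00-17:30 (subtract 3h to convert from UTC+3).
Omar ∩ Pita: 11:00-12:30, 13:30-17:00.
Omar ∩ Pita ∩ Kira: 11:00-12:30, 13:30-16:30.
Omar ∩ Pita ∩ Kira ∩ Tara: 11:00-12:30, 13:30-16:30.
So the common availability across everyone is 11:00-12:30, 13:30-16:30.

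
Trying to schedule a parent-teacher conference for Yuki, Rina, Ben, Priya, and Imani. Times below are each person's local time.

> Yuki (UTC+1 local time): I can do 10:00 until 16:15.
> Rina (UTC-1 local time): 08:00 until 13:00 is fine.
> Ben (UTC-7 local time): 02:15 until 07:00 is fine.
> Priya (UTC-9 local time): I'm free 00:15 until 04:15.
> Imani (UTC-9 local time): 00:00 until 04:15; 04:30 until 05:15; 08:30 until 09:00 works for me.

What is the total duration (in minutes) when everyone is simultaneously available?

Yuki in UTC: 09:00-15:15 (subtract 1h to convert from UTC+1).
Rina in UTC: 09:00-14:00 (add 1h to convert from UTC-1).
Ben in UTC: 09:15-14:00 (add 7h to convert from UTC-7).
Priya in UTC: 09:15-13:15 (add 9h to convert from UTC-9).
Imani in UTC: 09:00-13:15, 13:30-14:15, 17:30-18:00 (add 9h to convert from UTC-9).
Yuki ∩ Rina: 09:00-14:00.
Yuki ∩ Rina ∩ Ben: 09:15-14:00.
Yuki ∩ Rina ∩ Ben ∩ Priya: 09:15-13:15.
Yuki ∩ Rina ∩ Ben ∩ Priya ∩ Imani: 09:15-13:15.
That's a single block of 240 minutes.

240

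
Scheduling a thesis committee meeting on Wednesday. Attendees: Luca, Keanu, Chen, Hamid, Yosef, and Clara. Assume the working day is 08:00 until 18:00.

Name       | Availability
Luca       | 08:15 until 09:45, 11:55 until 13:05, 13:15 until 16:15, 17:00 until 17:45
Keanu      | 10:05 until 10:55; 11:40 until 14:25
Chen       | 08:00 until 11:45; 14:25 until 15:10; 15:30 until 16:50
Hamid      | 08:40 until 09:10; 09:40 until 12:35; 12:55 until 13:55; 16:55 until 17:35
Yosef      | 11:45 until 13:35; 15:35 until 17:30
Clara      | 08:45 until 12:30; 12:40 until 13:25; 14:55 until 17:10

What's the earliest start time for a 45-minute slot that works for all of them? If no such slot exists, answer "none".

none

Luca ∩ Keanu: 11:55-13:05, 13:15-14:25.
Luca ∩ Keanu ∩ Chen: ∅.
Luca ∩ Keanu ∩ Chen ∩ Hamid: ∅.
Luca ∩ Keanu ∩ Chen ∩ Hamid ∩ Yosef: ∅.
Luca ∩ Keanu ∩ Chen ∩ Hamid ∩ Yosef ∩ Clara: ∅.
There is no time when everyone is free.
No common window is at least 45 minutes long.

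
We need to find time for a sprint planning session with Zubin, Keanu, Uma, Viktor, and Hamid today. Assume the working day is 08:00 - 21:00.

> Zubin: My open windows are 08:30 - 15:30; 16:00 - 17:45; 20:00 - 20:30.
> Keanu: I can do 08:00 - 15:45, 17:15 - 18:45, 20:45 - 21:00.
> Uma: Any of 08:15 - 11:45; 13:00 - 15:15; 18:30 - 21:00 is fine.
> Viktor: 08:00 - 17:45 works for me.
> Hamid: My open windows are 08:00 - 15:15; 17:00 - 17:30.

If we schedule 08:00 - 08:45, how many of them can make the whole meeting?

Keanu, Viktor, and Hamid can make the full 08:00-08:45 slot — that's 3.

3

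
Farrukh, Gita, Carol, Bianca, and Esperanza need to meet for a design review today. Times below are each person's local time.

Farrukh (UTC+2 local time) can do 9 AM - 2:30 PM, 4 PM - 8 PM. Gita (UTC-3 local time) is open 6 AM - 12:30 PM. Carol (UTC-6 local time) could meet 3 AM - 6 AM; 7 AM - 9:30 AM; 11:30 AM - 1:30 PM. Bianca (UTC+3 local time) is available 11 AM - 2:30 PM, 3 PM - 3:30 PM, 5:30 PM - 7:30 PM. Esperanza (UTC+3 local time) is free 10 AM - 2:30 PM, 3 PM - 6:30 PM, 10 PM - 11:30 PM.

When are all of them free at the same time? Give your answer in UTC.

09:00-11:30, 14:30-15:30

Farrukh in UTC: 07:00-12:30, 14:00-18:00 (subtract 2h to convert from UTC+2).
Gita in UTC: 09:00-15:30 (add 3h to convert from UTC-3).
Carol in UTC: 09:00-12:00, 13:00-15:30, 17:30-19:30 (add 6h to convert from UTC-6).
Bianca in UTC: 08:00-11:30, 12:00-12:30, 14:30-16:30 (subtract 3h to convert from UTC+3).
Esperanza in UTC: 07:00-11:30, 12:00-15:30, 19:00-20:30 (subtract 3h to convert from UTC+3).
Farrukh ∩ Gita: 09:00-12:30, 14:00-15:30.
Farrukh ∩ Gita ∩ Carol: 09:00-12:00, 14:00-15:30.
Farrukh ∩ Gita ∩ Carol ∩ Bianca: 09:00-11:30, 14:30-15:30.
Farrukh ∩ Gita ∩ Carol ∩ Bianca ∩ Esperanza: 09:00-11:30, 14:30-15:30.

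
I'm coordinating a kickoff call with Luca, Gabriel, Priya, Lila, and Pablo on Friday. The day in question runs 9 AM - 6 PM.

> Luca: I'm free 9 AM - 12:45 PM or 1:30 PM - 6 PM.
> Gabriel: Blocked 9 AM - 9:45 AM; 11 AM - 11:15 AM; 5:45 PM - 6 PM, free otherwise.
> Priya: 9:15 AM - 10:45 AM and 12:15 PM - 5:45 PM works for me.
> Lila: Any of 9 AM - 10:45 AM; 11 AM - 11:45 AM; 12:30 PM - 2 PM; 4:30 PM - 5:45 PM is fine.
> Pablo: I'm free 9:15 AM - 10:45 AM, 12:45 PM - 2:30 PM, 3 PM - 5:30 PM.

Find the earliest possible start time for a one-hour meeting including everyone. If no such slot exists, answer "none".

09:45

Luca free: 09:00-12:45, 13:30-18:00.
Gabriel free: 09:45-11:00, 11:15-17:45 (invert busy blocks within the working day).
Priya free: 09:15-10:45, 12:15-17:45.
Lila free: 09:00-10:45, 11:00-11:45, 12:30-14:00, 16:30-17:45.
Pablo free: 09:15-10:45, 12:45-14:30, 15:00-17:30.
Luca ∩ Gabriel: 09:45-11:00, 11:15-12:45, 13:30-17:45.
Luca ∩ Gabriel ∩ Priya: 09:45-10:45, 12:15-12:45, 13:30-17:45.
Luca ∩ Gabriel ∩ Priya ∩ Lila: 09:45-10:45, 12:30-12:45, 13:30-14:00, 16:30-17:45.
Luca ∩ Gabriel ∩ Priya ∩ Lila ∩ Pablo: 09:45-10:45, 13:30-14:00, 16:30-17:30.
The first common window of at least 60 minutes is 09:45-10:45, so the earliest start is 09:45.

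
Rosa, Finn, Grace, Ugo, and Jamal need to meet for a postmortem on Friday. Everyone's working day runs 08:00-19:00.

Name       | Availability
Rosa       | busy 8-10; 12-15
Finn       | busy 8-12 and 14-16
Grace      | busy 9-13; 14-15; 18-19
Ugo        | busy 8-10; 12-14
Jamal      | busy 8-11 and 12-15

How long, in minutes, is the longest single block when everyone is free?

120

Rosa free: 10:00-12:00, 15:00-19:00 (invert busy blocks within the working day).
Finn free: 12:00-14:00, 16:00-19:00 (invert busy blocks within the working day).
Grace free: 08:00-09:00, 13:00-14:00, 15:00-18:00 (invert busy blocks within the working day).
Ugo free: 10:00-12:00, 14:00-19:00 (invert busy blocks within the working day).
Jamal free: 11:00-12:00, 15:00-19:00 (invert busy blocks within the working day).
Rosa ∩ Finn: 16:00-19:00.
Rosa ∩ Finn ∩ Grace: 16:00-18:00.
Rosa ∩ Finn ∩ Grace ∩ Ugo: 16:00-18:00.
Rosa ∩ Finn ∩ Grace ∩ Ugo ∩ Jamal: 16:00-18:00.
Those are the intersection windows.
The longest is 16:00-18:00 at 120 minutes.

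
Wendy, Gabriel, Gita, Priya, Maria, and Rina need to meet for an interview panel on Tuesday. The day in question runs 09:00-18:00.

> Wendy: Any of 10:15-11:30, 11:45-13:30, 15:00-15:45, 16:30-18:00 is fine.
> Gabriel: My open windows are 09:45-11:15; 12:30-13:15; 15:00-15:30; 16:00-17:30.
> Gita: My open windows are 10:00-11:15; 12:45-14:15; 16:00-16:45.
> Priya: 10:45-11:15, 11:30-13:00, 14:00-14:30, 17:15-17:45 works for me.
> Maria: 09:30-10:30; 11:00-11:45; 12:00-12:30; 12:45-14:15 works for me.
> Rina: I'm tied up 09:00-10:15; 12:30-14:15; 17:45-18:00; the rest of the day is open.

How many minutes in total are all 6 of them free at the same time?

15

Wendy free: 10:15-11:30, 11:45-13:30, 15:00-15:45, 16:30-18:00.
Gabriel free: 09:45-11:15, 12:30-13:15, 15:00-15:30, 16:00-17:30.
Gita free: 10:00-11:15, 12:45-14:15, 16:00-16:45.
Priya free: 10:45-11:15, 11:30-13:00, 14:00-14:30, 17:15-17:45.
Maria free: 09:30-10:30, 11:00-11:45, 12:00-12:30, 12:45-14:15.
Rina free: 10:15-12:30, 14:15-17:45 (invert busy blocks within the working day).
Wendy ∩ Gabriel: 10:15-11:15, 12:30-13:15, 15:00-15:30, 16:30-17:30.
Wendy ∩ Gabriel ∩ Gita: 10:15-11:15, 12:45-13:15, 16:30-16:45.
Wendy ∩ Gabriel ∩ Gita ∩ Priya: 10:45-11:15, 12:45-13:00.
Wendy ∩ Gabriel ∩ Gita ∩ Priya ∩ Maria: 11:00-11:15, 12:45-13:00.
Wendy ∩ Gabriel ∩ Gita ∩ Priya ∩ Maria ∩ Rina: 11:00-11:15.
That's a single block of 15 minutes.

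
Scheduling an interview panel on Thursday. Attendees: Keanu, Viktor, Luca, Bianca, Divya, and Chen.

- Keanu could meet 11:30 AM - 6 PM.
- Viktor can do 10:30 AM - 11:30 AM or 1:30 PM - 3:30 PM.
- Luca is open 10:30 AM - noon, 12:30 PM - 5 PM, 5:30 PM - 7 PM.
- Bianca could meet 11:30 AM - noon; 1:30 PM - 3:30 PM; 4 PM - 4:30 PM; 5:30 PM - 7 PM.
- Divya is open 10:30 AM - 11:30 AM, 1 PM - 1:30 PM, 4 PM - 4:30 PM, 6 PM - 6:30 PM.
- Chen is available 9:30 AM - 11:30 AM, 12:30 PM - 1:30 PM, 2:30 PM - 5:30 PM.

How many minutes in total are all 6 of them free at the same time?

0

Keanu ∩ Viktor: 13:30-15:30.
Keanu ∩ Viktor ∩ Luca: 13:30-15:30.
Keanu ∩ Viktor ∩ Luca ∩ Bianca: 13:30-15:30.
Keanu ∩ Viktor ∩ Luca ∩ Bianca ∩ Divya: ∅.
Keanu ∩ Viktor ∩ Luca ∩ Bianca ∩ Divya ∩ Chen: ∅.
There is no time when everyone is free.
There is no common window, so the total is 0 minutes.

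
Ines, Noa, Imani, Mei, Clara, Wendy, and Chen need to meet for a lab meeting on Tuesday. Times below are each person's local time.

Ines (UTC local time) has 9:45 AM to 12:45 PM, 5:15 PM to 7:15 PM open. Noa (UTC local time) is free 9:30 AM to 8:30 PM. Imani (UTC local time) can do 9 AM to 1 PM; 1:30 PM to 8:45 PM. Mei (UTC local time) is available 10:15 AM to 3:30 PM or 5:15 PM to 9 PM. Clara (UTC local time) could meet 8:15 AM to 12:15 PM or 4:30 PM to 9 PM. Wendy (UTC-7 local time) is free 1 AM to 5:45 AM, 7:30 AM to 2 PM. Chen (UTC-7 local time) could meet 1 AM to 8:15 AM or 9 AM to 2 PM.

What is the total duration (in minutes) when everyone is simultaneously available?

Ines in UTC: 09:45-12:45, 17:15-19:15.
Noa in UTC: 09:30-20:30.
Imani in UTC: 09:00-13:00, 13:30-20:45.
Mei in UTC: 10:15-15:30, 17:15-21:00.
Clara in UTC: 08:15-12:15, 16:30-21:00.
Wendy in UTC: 08:00-12:45, 14:30-21:00 (add 7h to convert from UTC-7).
Chen in UTC: 08:00-15:15, 16:00-21:00 (add 7h to convert from UTC-7).
Ines ∩ Noa: 09:45-12:45, 17:15-19:15.
Ines ∩ Noa ∩ Imani: 09:45-12:45, 17:15-19:15.
Ines ∩ Noa ∩ Imani ∩ Mei: 10:15-12:45, 17:15-19:15.
Ines ∩ Noa ∩ Imani ∩ Mei ∩ Clara: 10:15-12:15, 17:15-19:15.
Ines ∩ Noa ∩ Imani ∩ Mei ∩ Clara ∩ Wendy: 10:15-12:15, 17:15-19:15.
Ines ∩ Noa ∩ Imani ∩ Mei ∩ Clara ∩ Wendy ∩ Chen: 10:15-12:15, 17:15-19:15.
Summing the common windows: 120 + 120 = 240 minutes.

240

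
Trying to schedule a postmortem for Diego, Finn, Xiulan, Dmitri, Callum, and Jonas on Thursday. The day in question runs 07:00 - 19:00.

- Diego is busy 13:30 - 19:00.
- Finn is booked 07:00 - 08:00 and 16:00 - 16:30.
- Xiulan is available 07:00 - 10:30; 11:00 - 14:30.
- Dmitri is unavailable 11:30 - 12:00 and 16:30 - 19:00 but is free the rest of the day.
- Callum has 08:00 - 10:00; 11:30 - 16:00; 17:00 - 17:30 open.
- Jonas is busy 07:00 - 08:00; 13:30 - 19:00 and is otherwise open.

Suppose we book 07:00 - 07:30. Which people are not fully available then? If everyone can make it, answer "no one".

Callum, Finn, Jonas

Diego free: 07:00-13:30 (invert busy blocks within the working day).
Finn free: 08:00-16:00, 16:30-19:00 (invert busy blocks within the working day).
Xiulan free: 07:00-10:30, 11:00-14:30.
Dmitri free: 07:00-11:30, 12:00-16:30 (invert busy blocks within the working day).
Callum free: 08:00-10:00, 11:30-16:00, 17:00-17:30.
Jonas free: 08:00-13:30 (invert busy blocks within the working day).
Diego: free for 07:00-07:30. Finn: not fully free for 07:00-07:30. Xiulan: free for 07:00-07:30. Dmitri: free for 07:00-07:30. Callum: not fully free for 07:00-07:30. Jonas: not fully free for 07:00-07:30.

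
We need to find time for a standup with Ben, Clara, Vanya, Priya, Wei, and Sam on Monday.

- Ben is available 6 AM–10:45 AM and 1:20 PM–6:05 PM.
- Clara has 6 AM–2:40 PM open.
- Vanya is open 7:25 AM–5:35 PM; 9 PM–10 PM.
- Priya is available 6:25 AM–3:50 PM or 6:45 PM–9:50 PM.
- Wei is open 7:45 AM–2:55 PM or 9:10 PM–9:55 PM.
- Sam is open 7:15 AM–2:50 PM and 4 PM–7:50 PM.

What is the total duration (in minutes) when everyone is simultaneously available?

Ben ∩ Clara: 06:00-10:45, 13:20-14:40.
Ben ∩ Clara ∩ Vanya: 07:25-10:45, 13:20-14:40.
Ben ∩ Clara ∩ Vanya ∩ Priya: 07:25-10:45, 13:20-14:40.
Ben ∩ Clara ∩ Vanya ∩ Priya ∩ Wei: 07:45-10:45, 13:20-14:40.
Ben ∩ Clara ∩ Vanya ∩ Priya ∩ Wei ∩ Sam: 07:45-10:45, 13:20-14:40.
Summing the common windows: 180 + 80 = 260 minutes.

260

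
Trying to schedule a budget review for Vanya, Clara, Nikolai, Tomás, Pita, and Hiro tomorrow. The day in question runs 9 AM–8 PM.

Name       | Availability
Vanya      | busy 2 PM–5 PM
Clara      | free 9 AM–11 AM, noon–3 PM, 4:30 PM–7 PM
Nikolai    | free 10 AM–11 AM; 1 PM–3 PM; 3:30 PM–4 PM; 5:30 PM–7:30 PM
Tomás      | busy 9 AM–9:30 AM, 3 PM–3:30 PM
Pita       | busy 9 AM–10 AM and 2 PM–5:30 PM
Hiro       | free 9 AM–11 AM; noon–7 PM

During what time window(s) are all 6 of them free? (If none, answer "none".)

Vanya free: 09:00-14:00, 17:00-20:00 (invert busy blocks within the working day).
Clara free: 09:00-11:00, 12:00-15:00, 16:30-19:00.
Nikolai free: 10:00-11:00, 13:00-15:00, 15:30-16:00, 17:30-19:30.
Tomás free: 09:30-15:00, 15:30-20:00 (invert busy blocks within the working day).
Pita free: 10:00-14:00, 17:30-20:00 (invert busy blocks within the working day).
Hiro free: 09:00-11:00, 12:00-19:00.
Vanya ∩ Clara: 09:00-11:00, 12:00-14:00, 17:00-19:00.
Vanya ∩ Clara ∩ Nikolai: 10:00-11:00, 13:00-14:00, 17:30-19:00.
Vanya ∩ Clara ∩ Nikolai ∩ Tomás: 10:00-11:00, 13:00-14:00, 17:30-19:00.
Vanya ∩ Clara ∩ Nikolai ∩ Tomás ∩ Pita: 10:00-11:00, 13:00-14:00, 17:30-19:00.
Vanya ∩ Clara ∩ Nikolai ∩ Tomás ∩ Pita ∩ Hiro: 10:00-11:00, 13:00-14:00, 17:30-19:00.

10:00-11:00, 13:00-14:00, 17:30-19:00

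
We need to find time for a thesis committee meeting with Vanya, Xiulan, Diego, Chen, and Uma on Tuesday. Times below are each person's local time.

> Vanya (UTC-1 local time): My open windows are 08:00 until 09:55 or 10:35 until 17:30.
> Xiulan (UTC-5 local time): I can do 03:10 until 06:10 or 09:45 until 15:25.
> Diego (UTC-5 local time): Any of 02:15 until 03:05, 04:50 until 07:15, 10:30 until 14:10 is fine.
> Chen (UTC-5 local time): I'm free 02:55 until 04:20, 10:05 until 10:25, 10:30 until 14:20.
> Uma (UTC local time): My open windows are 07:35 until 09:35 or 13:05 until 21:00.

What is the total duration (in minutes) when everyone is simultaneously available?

180

Vanya in UTC: 09:00-10:55, 11:35-18:30 (add 1h to convert from UTC-1).
Xiulan in UTC: 08:10-11:10, 14:45-20:25 (add 5h to convert from UTC-5).
Diego in UTC: 07:15-08:05, 09:50-12:15, 15:30-19:10 (add 5h to convert from UTC-5).
Chen in UTC: 07:55-09:20, 15:05-15:25, 15:30-19:20 (add 5h to convert from UTC-5).
Uma in UTC: 07:35-09:35, 13:05-21:00.
Vanya ∩ Xiulan: 09:00-10:55, 14:45-18:30.
Vanya ∩ Xiulan ∩ Diego: 09:50-10:55, 15:30-18:30.
Vanya ∩ Xiulan ∩ Diego ∩ Chen: 15:30-18:30.
Vanya ∩ Xiulan ∩ Diego ∩ Chen ∩ Uma: 15:30-18:30.
That's a single block of 180 minutes.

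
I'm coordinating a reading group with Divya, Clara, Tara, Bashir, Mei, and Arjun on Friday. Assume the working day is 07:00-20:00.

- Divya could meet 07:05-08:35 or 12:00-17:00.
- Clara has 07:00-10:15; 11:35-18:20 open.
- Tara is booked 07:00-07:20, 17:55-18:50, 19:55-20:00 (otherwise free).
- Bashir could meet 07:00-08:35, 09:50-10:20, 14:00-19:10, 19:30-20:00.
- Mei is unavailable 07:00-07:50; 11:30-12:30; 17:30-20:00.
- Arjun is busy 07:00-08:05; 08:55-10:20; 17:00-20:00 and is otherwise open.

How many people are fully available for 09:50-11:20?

Divya free: 07:05-08:35, 12:00-17:00.
Clara free: 07:00-10:15, 11:35-18:20.
Tara free: 07:20-17:55, 18:50-19:55 (invert busy blocks within the working day).
Bashir free: 07:00-08:35, 09:50-10:20, 14:00-19:10, 19:30-20:00.
Mei free: 07:50-11:30, 12:30-17:30 (invert busy blocks within the working day).
Arjun free: 08:05-08:55, 10:20-17:00 (invert busy blocks within the working day).
Tara and Mei can make the full 09:50-11:20 slot — that's 2.

2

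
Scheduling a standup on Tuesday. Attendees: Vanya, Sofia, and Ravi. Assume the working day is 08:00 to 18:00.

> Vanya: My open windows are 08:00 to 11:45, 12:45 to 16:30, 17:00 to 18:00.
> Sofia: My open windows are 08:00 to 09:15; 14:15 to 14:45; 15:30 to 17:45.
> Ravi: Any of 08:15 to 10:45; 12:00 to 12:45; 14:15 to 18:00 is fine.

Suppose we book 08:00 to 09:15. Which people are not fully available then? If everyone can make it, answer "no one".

Vanya: free for 08:00-09:15. Sofia: free for 08:00-09:15. Ravi: not fully free for 08:00-09:15.

Ravi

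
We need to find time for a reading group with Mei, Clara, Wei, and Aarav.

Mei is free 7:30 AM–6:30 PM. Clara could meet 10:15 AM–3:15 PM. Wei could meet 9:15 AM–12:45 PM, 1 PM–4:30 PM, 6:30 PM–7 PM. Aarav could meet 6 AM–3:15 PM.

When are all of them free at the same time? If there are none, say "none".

10:15-12:45, 13:00-15:15

Mei ∩ Clara: 10:15-15:15.
Mei ∩ Clara ∩ Wei: 10:15-12:45, 13:00-15:15.
Mei ∩ Clara ∩ Wei ∩ Aarav: 10:15-12:45, 13:00-15:15.
Those are the intersection windows.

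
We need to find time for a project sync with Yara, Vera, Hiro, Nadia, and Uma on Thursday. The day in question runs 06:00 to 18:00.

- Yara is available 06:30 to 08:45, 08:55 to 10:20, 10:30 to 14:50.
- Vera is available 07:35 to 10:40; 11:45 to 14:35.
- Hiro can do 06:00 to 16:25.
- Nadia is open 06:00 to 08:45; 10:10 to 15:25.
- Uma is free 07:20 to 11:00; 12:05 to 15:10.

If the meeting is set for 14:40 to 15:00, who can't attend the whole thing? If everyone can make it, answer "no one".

Vera, Yara

Yara: not fully free for 14:40-15:00. Vera: not fully free for 14:40-15:00. Hiro: free for 14:40-15:00. Nadia: free for 14:40-15:00. Uma: free for 14:40-15:00.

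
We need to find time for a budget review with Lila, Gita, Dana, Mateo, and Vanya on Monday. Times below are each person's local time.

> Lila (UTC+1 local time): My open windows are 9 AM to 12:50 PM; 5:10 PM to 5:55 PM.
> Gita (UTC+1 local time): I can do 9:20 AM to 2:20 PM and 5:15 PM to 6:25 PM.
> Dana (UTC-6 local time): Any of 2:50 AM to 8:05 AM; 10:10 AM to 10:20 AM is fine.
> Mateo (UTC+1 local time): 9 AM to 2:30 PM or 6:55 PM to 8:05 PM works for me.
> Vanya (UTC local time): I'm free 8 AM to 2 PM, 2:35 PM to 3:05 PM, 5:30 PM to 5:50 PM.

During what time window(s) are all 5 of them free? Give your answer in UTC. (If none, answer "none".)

Lila in UTC: 08:00-11:50, 16:10-16:55 (subtract 1h to convert from UTC+1).
Gita in UTC: 08:20-13:20, 16:15-17:25 (subtract 1h to convert from UTC+1).
Dana in UTC: 08:50-14:05, 16:10-16:20 (add 6h to convert from UTC-6).
Mateo in UTC: 08:00-13:30, 17:55-19:05 (subtract 1h to convert from UTC+1).
Vanya in UTC: 08:00-14:00, 14:35-15:05, 17:30-17:50.
Lila ∩ Gita: 08:20-11:50, 16:15-16:55.
Lila ∩ Gita ∩ Dana: 08:50-11:50, 16:15-16:20.
Lila ∩ Gita ∩ Dana ∩ Mateo: 08:50-11:50.
Lila ∩ Gita ∩ Dana ∩ Mateo ∩ Vanya: 08:50-11:50.

08:50-11:50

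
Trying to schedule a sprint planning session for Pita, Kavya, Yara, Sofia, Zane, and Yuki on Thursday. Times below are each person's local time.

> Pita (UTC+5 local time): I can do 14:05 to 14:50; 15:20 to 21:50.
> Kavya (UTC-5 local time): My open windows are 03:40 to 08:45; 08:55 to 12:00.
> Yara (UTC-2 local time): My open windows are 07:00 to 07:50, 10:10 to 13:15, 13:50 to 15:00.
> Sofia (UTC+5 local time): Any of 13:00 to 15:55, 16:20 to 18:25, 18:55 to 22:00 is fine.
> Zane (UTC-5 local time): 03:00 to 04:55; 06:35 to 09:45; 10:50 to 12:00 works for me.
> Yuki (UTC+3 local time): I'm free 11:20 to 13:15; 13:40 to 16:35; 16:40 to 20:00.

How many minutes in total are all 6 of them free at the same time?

Pita in UTC: 09:05-09:50, 10:20-16:50 (subtract 5h to convert from UTC+5).
Kavya in UTC: 08:40-13:45, 13:55-17:00 (add 5h to convert from UTC-5).
Yara in UTC: 09:00-09:50, 12:10-15:15, 15:50-17:00 (add 2h to convert from UTC-2).
Sofia in UTC: 08:00-10:55, 11:20-13:25, 13:55-17:00 (subtract 5h to convert from UTC+5).
Zane in UTC: 08:00-09:55, 11:35-14:45, 15:50-17:00 (add 5h to convert from UTC-5).
Yuki in UTC: 08:20-10:15, 10:40-13:35, 13:40-17:00 (subtract 3h to convert from UTC+3).
Pita ∩ Kavya: 09:05-09:50, 10:20-13:45, 13:55-16:50.
Pita ∩ Kavya ∩ Yara: 09:05-09:50, 12:10-13:45, 13:55-15:15, 15:50-16:50.
Pita ∩ Kavya ∩ Yara ∩ Sofia: 09:05-09:50, 12:10-13:25, 13:55-15:15, 15:50-16:50.
Pita ∩ Kavya ∩ Yara ∩ Sofia ∩ Zane: 09:05-09:50, 12:10-13:25, 13:55-14:45, 15:50-16:50.
Pita ∩ Kavya ∩ Yara ∩ Sofia ∩ Zane ∩ Yuki: 09:05-09:50, 12:10-13:25, 13:55-14:45, 15:50-16:50.
Summing the common windows: 45 + 75 + 50 + 60 = 230 minutes.

230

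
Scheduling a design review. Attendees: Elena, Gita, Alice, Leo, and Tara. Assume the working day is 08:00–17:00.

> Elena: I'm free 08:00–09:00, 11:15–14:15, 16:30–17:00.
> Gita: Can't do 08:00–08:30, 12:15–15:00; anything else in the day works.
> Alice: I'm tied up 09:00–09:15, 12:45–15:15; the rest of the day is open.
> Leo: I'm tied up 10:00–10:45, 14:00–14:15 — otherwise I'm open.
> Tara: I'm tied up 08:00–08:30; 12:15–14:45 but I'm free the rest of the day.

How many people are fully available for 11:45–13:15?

2

Elena free: 08:00-09:00, 11:15-14:15, 16:30-17:00.
Gita free: 08:30-12:15, 15:00-17:00 (invert busy blocks within the working day).
Alice free: 08:00-09:00, 09:15-12:45, 15:15-17:00 (invert busy blocks within the working day).
Leo free: 08:00-10:00, 10:45-14:00, 14:15-17:00 (invert busy blocks within the working day).
Tara free: 08:30-12:15, 14:45-17:00 (invert busy blocks within the working day).
Elena and Leo can make the full 11:45-13:15 slot — that's 2.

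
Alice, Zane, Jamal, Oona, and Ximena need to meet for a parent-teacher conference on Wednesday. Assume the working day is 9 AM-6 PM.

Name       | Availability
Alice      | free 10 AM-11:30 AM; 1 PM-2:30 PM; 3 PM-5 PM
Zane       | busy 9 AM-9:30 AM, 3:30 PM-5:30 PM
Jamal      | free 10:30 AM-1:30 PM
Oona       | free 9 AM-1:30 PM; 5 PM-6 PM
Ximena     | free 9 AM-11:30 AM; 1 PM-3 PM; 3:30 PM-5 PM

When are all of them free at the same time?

Alice free: 10:00-11:30, 13:00-14:30, 15:00-17:00.
Zane free: 09:30-15:30, 17:30-18:00 (invert busy blocks within the working day).
Jamal free: 10:30-13:30.
Oona free: 09:00-13:30, 17:00-18:00.
Ximena free: 09:00-11:30, 13:00-15:00, 15:30-17:00.
Alice ∩ Zane: 10:00-11:30, 13:00-14:30, 15:00-15:30.
Alice ∩ Zane ∩ Jamal: 10:30-11:30, 13:00-13:30.
Alice ∩ Zane ∩ Jamal ∩ Oona: 10:30-11:30, 13:00-13:30.
Alice ∩ Zane ∩ Jamal ∩ Oona ∩ Ximena: 10:30-11:30, 13:00-13:30.

10:30-11:30, 13:00-13:30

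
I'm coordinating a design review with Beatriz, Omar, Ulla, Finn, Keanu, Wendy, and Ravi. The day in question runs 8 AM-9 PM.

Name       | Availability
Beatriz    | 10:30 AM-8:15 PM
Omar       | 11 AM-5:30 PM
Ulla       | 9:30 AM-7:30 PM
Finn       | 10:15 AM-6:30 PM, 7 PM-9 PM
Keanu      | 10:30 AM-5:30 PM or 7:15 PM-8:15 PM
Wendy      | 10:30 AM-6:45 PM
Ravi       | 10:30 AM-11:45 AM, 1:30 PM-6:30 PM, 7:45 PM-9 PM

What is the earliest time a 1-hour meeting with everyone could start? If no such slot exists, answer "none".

13:30

Beatriz ∩ Omar: 11:00-17:30.
Beatriz ∩ Omar ∩ Ulla: 11:00-17:30.
Beatriz ∩ Omar ∩ Ulla ∩ Finn: 11:00-17:30.
Beatriz ∩ Omar ∩ Ulla ∩ Finn ∩ Keanu: 11:00-17:30.
Beatriz ∩ Omar ∩ Ulla ∩ Finn ∩ Keanu ∩ Wendy: 11:00-17:30.
Beatriz ∩ Omar ∩ Ulla ∩ Finn ∩ Keanu ∩ Wendy ∩ Ravi: 11:00-11:45, 13:30-17:30.
So the common availability across everyone is 11:00-11:45, 13:30-17:30.
The first common window of at least 60 minutes is 13:30-17:30, so the earliest start is 13:30.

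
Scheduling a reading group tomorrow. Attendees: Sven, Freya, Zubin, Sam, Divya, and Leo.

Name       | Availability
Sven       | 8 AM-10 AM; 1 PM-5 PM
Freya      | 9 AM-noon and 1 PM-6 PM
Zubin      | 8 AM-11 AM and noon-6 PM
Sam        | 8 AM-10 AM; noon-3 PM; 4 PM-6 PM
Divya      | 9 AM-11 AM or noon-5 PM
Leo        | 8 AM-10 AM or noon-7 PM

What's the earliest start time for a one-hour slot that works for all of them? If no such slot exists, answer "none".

09:00

Sven ∩ Freya: 09:00-10:00, 13:00-17:00.
Sven ∩ Freya ∩ Zubin: 09:00-10:00, 13:00-17:00.
Sven ∩ Freya ∩ Zubin ∩ Sam: 09:00-10:00, 13:00-15:00, 16:00-17:00.
Sven ∩ Freya ∩ Zubin ∩ Sam ∩ Divya: 09:00-10:00, 13:00-15:00, 16:00-17:00.
Sven ∩ Freya ∩ Zubin ∩ Sam ∩ Divya ∩ Leo: 09:00-10:00, 13:00-15:00, 16:00-17:00.
Those are the intersection windows.
The first common window of at least 60 minutes is 09:00-10:00, so the earliest start is 09:00.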